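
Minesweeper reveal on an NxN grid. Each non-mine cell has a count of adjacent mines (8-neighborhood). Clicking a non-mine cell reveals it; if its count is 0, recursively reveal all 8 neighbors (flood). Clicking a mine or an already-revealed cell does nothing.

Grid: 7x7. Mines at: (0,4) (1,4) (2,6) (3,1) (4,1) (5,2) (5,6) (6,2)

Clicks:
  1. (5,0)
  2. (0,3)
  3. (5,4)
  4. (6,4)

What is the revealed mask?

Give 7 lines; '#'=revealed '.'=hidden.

Answer: ...#...
.......
..####.
..####.
..####.
#..###.
...###.

Derivation:
Click 1 (5,0) count=1: revealed 1 new [(5,0)] -> total=1
Click 2 (0,3) count=2: revealed 1 new [(0,3)] -> total=2
Click 3 (5,4) count=0: revealed 18 new [(2,2) (2,3) (2,4) (2,5) (3,2) (3,3) (3,4) (3,5) (4,2) (4,3) (4,4) (4,5) (5,3) (5,4) (5,5) (6,3) (6,4) (6,5)] -> total=20
Click 4 (6,4) count=0: revealed 0 new [(none)] -> total=20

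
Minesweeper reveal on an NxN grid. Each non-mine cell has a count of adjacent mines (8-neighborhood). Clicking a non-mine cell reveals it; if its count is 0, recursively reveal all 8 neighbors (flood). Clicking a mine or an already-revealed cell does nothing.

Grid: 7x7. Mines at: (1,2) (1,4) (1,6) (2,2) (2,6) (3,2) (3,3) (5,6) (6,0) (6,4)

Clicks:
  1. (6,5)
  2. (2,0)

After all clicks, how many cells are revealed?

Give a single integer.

Click 1 (6,5) count=2: revealed 1 new [(6,5)] -> total=1
Click 2 (2,0) count=0: revealed 12 new [(0,0) (0,1) (1,0) (1,1) (2,0) (2,1) (3,0) (3,1) (4,0) (4,1) (5,0) (5,1)] -> total=13

Answer: 13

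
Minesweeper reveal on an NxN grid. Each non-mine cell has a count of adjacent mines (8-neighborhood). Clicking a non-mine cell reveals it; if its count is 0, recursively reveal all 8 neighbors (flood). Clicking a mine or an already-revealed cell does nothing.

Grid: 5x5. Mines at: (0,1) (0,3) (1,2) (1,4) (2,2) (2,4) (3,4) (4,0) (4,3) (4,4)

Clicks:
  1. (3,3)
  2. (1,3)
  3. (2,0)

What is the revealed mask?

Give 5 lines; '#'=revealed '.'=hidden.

Click 1 (3,3) count=5: revealed 1 new [(3,3)] -> total=1
Click 2 (1,3) count=5: revealed 1 new [(1,3)] -> total=2
Click 3 (2,0) count=0: revealed 6 new [(1,0) (1,1) (2,0) (2,1) (3,0) (3,1)] -> total=8

Answer: .....
##.#.
##...
##.#.
.....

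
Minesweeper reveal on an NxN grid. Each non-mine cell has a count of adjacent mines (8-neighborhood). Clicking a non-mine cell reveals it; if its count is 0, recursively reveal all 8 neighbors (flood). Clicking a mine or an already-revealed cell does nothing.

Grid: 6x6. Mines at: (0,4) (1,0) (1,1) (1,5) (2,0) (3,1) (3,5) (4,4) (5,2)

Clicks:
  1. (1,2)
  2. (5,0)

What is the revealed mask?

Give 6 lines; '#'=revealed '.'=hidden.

Answer: ......
..#...
......
......
##....
##....

Derivation:
Click 1 (1,2) count=1: revealed 1 new [(1,2)] -> total=1
Click 2 (5,0) count=0: revealed 4 new [(4,0) (4,1) (5,0) (5,1)] -> total=5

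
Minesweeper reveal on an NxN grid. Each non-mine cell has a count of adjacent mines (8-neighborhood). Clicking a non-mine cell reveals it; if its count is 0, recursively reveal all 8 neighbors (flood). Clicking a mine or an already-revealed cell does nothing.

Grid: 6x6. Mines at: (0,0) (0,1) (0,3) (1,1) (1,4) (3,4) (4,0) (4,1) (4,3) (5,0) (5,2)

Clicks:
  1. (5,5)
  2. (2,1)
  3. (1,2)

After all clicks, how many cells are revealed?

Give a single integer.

Answer: 6

Derivation:
Click 1 (5,5) count=0: revealed 4 new [(4,4) (4,5) (5,4) (5,5)] -> total=4
Click 2 (2,1) count=1: revealed 1 new [(2,1)] -> total=5
Click 3 (1,2) count=3: revealed 1 new [(1,2)] -> total=6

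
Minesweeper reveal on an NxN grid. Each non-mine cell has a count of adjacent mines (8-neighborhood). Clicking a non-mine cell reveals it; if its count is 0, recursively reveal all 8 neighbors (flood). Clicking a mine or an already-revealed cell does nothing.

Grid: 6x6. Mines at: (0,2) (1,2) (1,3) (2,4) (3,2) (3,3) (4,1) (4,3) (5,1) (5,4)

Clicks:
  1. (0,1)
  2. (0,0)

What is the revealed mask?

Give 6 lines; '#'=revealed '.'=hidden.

Answer: ##....
##....
##....
##....
......
......

Derivation:
Click 1 (0,1) count=2: revealed 1 new [(0,1)] -> total=1
Click 2 (0,0) count=0: revealed 7 new [(0,0) (1,0) (1,1) (2,0) (2,1) (3,0) (3,1)] -> total=8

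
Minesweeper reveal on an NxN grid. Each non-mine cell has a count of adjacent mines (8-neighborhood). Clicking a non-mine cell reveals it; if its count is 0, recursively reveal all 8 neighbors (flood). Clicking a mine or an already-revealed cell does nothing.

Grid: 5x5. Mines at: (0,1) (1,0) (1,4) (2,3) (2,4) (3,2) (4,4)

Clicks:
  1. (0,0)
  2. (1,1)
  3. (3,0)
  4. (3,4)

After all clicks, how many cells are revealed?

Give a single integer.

Answer: 9

Derivation:
Click 1 (0,0) count=2: revealed 1 new [(0,0)] -> total=1
Click 2 (1,1) count=2: revealed 1 new [(1,1)] -> total=2
Click 3 (3,0) count=0: revealed 6 new [(2,0) (2,1) (3,0) (3,1) (4,0) (4,1)] -> total=8
Click 4 (3,4) count=3: revealed 1 new [(3,4)] -> total=9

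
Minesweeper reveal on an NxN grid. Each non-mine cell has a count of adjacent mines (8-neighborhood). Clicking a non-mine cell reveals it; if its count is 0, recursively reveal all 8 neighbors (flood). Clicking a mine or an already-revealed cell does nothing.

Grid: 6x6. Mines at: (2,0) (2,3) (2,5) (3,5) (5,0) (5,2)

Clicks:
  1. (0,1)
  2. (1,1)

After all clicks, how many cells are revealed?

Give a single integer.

Answer: 12

Derivation:
Click 1 (0,1) count=0: revealed 12 new [(0,0) (0,1) (0,2) (0,3) (0,4) (0,5) (1,0) (1,1) (1,2) (1,3) (1,4) (1,5)] -> total=12
Click 2 (1,1) count=1: revealed 0 new [(none)] -> total=12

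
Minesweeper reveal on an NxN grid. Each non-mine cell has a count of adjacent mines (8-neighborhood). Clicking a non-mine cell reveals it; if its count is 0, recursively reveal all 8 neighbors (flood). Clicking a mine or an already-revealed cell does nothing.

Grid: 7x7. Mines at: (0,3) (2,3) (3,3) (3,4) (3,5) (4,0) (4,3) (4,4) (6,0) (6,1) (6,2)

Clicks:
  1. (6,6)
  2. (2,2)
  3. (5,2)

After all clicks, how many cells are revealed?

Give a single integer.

Click 1 (6,6) count=0: revealed 10 new [(4,5) (4,6) (5,3) (5,4) (5,5) (5,6) (6,3) (6,4) (6,5) (6,6)] -> total=10
Click 2 (2,2) count=2: revealed 1 new [(2,2)] -> total=11
Click 3 (5,2) count=3: revealed 1 new [(5,2)] -> total=12

Answer: 12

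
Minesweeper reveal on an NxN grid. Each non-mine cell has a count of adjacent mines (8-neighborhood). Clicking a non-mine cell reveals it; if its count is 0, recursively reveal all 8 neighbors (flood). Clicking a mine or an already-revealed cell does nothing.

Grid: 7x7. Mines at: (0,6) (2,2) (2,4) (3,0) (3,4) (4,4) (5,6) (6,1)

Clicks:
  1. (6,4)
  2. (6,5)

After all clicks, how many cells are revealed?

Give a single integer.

Click 1 (6,4) count=0: revealed 8 new [(5,2) (5,3) (5,4) (5,5) (6,2) (6,3) (6,4) (6,5)] -> total=8
Click 2 (6,5) count=1: revealed 0 new [(none)] -> total=8

Answer: 8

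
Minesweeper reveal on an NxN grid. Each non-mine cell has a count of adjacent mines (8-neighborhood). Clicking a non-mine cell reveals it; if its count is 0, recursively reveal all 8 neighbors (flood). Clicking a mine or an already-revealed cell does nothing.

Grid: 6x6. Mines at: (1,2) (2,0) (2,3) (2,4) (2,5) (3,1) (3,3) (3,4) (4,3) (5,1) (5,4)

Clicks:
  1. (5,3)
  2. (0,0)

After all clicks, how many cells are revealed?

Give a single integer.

Click 1 (5,3) count=2: revealed 1 new [(5,3)] -> total=1
Click 2 (0,0) count=0: revealed 4 new [(0,0) (0,1) (1,0) (1,1)] -> total=5

Answer: 5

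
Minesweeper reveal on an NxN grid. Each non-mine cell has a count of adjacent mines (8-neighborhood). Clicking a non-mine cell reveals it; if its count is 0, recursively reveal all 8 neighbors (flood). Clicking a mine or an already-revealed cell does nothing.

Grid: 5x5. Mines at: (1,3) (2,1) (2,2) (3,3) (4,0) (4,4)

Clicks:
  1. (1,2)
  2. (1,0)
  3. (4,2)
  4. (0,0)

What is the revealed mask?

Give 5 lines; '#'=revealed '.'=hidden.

Click 1 (1,2) count=3: revealed 1 new [(1,2)] -> total=1
Click 2 (1,0) count=1: revealed 1 new [(1,0)] -> total=2
Click 3 (4,2) count=1: revealed 1 new [(4,2)] -> total=3
Click 4 (0,0) count=0: revealed 4 new [(0,0) (0,1) (0,2) (1,1)] -> total=7

Answer: ###..
###..
.....
.....
..#..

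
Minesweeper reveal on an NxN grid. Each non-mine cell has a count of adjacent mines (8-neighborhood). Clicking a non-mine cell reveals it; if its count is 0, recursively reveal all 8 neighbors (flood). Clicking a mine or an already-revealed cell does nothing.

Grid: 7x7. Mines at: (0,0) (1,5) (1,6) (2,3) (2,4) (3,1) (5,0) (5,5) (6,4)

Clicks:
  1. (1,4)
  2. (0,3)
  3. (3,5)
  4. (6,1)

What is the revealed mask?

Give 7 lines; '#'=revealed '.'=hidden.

Answer: .####..
.####..
.......
.....#.
.......
.......
.#.....

Derivation:
Click 1 (1,4) count=3: revealed 1 new [(1,4)] -> total=1
Click 2 (0,3) count=0: revealed 7 new [(0,1) (0,2) (0,3) (0,4) (1,1) (1,2) (1,3)] -> total=8
Click 3 (3,5) count=1: revealed 1 new [(3,5)] -> total=9
Click 4 (6,1) count=1: revealed 1 new [(6,1)] -> total=10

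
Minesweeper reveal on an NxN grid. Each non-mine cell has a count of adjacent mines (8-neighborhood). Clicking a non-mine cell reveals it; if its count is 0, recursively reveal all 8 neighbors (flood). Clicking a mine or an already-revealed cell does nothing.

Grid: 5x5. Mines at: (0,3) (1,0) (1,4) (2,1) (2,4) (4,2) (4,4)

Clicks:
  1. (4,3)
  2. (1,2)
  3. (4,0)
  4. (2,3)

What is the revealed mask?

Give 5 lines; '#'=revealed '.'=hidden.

Click 1 (4,3) count=2: revealed 1 new [(4,3)] -> total=1
Click 2 (1,2) count=2: revealed 1 new [(1,2)] -> total=2
Click 3 (4,0) count=0: revealed 4 new [(3,0) (3,1) (4,0) (4,1)] -> total=6
Click 4 (2,3) count=2: revealed 1 new [(2,3)] -> total=7

Answer: .....
..#..
...#.
##...
##.#.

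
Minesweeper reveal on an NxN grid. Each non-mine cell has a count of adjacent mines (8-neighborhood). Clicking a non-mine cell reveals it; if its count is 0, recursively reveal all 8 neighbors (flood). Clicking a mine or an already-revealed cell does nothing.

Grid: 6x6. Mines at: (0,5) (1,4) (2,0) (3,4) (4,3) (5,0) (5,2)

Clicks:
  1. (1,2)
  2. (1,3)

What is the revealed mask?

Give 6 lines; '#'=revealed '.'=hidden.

Click 1 (1,2) count=0: revealed 14 new [(0,0) (0,1) (0,2) (0,3) (1,0) (1,1) (1,2) (1,3) (2,1) (2,2) (2,3) (3,1) (3,2) (3,3)] -> total=14
Click 2 (1,3) count=1: revealed 0 new [(none)] -> total=14

Answer: ####..
####..
.###..
.###..
......
......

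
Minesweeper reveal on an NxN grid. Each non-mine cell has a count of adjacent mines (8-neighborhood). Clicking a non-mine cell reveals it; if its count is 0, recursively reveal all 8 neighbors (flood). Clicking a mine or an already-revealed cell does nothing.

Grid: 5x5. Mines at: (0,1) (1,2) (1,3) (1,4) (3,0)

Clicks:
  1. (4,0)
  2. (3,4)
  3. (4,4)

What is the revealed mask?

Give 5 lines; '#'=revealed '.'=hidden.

Click 1 (4,0) count=1: revealed 1 new [(4,0)] -> total=1
Click 2 (3,4) count=0: revealed 12 new [(2,1) (2,2) (2,3) (2,4) (3,1) (3,2) (3,3) (3,4) (4,1) (4,2) (4,3) (4,4)] -> total=13
Click 3 (4,4) count=0: revealed 0 new [(none)] -> total=13

Answer: .....
.....
.####
.####
#####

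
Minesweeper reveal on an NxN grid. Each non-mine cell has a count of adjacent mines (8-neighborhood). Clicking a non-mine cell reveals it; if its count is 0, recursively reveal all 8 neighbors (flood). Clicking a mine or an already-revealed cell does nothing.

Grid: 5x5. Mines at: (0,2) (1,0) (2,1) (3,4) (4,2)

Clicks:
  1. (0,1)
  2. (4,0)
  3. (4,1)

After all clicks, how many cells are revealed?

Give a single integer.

Click 1 (0,1) count=2: revealed 1 new [(0,1)] -> total=1
Click 2 (4,0) count=0: revealed 4 new [(3,0) (3,1) (4,0) (4,1)] -> total=5
Click 3 (4,1) count=1: revealed 0 new [(none)] -> total=5

Answer: 5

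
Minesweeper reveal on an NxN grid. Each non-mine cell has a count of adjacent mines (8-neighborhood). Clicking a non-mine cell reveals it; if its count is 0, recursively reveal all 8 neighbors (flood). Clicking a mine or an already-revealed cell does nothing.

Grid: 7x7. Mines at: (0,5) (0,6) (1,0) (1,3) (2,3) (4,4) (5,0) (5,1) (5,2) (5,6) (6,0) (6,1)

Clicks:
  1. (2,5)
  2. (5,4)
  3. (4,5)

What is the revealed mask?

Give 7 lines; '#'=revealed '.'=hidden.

Click 1 (2,5) count=0: revealed 11 new [(1,4) (1,5) (1,6) (2,4) (2,5) (2,6) (3,4) (3,5) (3,6) (4,5) (4,6)] -> total=11
Click 2 (5,4) count=1: revealed 1 new [(5,4)] -> total=12
Click 3 (4,5) count=2: revealed 0 new [(none)] -> total=12

Answer: .......
....###
....###
....###
.....##
....#..
.......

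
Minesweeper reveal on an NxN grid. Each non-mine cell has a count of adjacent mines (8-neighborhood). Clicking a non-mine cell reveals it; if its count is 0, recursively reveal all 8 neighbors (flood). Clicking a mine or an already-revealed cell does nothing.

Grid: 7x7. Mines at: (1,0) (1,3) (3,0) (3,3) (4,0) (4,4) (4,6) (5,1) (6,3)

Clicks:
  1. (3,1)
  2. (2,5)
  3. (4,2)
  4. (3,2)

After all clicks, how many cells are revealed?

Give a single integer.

Answer: 15

Derivation:
Click 1 (3,1) count=2: revealed 1 new [(3,1)] -> total=1
Click 2 (2,5) count=0: revealed 12 new [(0,4) (0,5) (0,6) (1,4) (1,5) (1,6) (2,4) (2,5) (2,6) (3,4) (3,5) (3,6)] -> total=13
Click 3 (4,2) count=2: revealed 1 new [(4,2)] -> total=14
Click 4 (3,2) count=1: revealed 1 new [(3,2)] -> total=15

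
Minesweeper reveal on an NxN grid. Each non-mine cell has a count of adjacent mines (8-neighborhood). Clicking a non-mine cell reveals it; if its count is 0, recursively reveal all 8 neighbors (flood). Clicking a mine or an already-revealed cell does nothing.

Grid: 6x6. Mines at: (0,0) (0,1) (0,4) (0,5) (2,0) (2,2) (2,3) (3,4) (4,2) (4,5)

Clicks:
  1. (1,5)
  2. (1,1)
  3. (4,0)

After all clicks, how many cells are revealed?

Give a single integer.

Click 1 (1,5) count=2: revealed 1 new [(1,5)] -> total=1
Click 2 (1,1) count=4: revealed 1 new [(1,1)] -> total=2
Click 3 (4,0) count=0: revealed 6 new [(3,0) (3,1) (4,0) (4,1) (5,0) (5,1)] -> total=8

Answer: 8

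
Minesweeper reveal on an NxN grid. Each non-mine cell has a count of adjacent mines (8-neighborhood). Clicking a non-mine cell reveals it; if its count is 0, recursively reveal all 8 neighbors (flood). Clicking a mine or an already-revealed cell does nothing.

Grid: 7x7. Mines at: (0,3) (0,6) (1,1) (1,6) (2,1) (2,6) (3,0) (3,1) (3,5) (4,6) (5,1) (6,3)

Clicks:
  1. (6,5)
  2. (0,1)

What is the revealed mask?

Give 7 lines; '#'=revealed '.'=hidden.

Click 1 (6,5) count=0: revealed 6 new [(5,4) (5,5) (5,6) (6,4) (6,5) (6,6)] -> total=6
Click 2 (0,1) count=1: revealed 1 new [(0,1)] -> total=7

Answer: .#.....
.......
.......
.......
.......
....###
....###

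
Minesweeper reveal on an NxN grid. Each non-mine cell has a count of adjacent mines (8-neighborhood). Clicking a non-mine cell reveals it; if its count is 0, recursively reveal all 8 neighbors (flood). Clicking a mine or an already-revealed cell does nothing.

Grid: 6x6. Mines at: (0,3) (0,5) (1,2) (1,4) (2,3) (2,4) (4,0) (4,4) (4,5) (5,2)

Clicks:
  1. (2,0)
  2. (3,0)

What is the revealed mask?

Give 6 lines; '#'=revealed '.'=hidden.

Answer: ##....
##....
##....
##....
......
......

Derivation:
Click 1 (2,0) count=0: revealed 8 new [(0,0) (0,1) (1,0) (1,1) (2,0) (2,1) (3,0) (3,1)] -> total=8
Click 2 (3,0) count=1: revealed 0 new [(none)] -> total=8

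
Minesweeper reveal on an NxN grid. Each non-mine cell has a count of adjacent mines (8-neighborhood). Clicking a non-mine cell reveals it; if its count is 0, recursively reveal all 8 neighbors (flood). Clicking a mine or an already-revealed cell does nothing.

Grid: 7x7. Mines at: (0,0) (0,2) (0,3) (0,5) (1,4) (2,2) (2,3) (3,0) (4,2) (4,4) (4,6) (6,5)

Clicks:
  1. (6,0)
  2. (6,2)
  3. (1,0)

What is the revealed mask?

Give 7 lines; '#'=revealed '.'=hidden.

Click 1 (6,0) count=0: revealed 12 new [(4,0) (4,1) (5,0) (5,1) (5,2) (5,3) (5,4) (6,0) (6,1) (6,2) (6,3) (6,4)] -> total=12
Click 2 (6,2) count=0: revealed 0 new [(none)] -> total=12
Click 3 (1,0) count=1: revealed 1 new [(1,0)] -> total=13

Answer: .......
#......
.......
.......
##.....
#####..
#####..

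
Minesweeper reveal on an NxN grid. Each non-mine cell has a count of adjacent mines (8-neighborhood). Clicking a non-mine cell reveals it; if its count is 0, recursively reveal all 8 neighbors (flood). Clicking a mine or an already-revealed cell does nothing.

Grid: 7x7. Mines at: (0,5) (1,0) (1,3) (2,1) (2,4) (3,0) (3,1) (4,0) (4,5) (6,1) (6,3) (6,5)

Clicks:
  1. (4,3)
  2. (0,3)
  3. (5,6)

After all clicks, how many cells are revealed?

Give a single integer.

Answer: 11

Derivation:
Click 1 (4,3) count=0: revealed 9 new [(3,2) (3,3) (3,4) (4,2) (4,3) (4,4) (5,2) (5,3) (5,4)] -> total=9
Click 2 (0,3) count=1: revealed 1 new [(0,3)] -> total=10
Click 3 (5,6) count=2: revealed 1 new [(5,6)] -> total=11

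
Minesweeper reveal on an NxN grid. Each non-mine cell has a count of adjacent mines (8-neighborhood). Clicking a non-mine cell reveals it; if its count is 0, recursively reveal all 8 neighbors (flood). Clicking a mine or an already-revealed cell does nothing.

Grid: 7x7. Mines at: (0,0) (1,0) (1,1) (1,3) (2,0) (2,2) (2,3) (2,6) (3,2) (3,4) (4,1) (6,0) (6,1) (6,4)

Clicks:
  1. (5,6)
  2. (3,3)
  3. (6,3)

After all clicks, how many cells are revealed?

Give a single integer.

Answer: 10

Derivation:
Click 1 (5,6) count=0: revealed 8 new [(3,5) (3,6) (4,5) (4,6) (5,5) (5,6) (6,5) (6,6)] -> total=8
Click 2 (3,3) count=4: revealed 1 new [(3,3)] -> total=9
Click 3 (6,3) count=1: revealed 1 new [(6,3)] -> total=10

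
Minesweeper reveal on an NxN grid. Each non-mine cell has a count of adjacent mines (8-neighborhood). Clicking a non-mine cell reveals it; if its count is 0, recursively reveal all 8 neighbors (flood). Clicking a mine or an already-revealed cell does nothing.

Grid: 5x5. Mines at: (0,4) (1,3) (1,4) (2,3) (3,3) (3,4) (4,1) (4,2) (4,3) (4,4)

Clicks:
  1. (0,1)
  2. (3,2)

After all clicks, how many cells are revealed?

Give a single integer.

Answer: 12

Derivation:
Click 1 (0,1) count=0: revealed 12 new [(0,0) (0,1) (0,2) (1,0) (1,1) (1,2) (2,0) (2,1) (2,2) (3,0) (3,1) (3,2)] -> total=12
Click 2 (3,2) count=5: revealed 0 new [(none)] -> total=12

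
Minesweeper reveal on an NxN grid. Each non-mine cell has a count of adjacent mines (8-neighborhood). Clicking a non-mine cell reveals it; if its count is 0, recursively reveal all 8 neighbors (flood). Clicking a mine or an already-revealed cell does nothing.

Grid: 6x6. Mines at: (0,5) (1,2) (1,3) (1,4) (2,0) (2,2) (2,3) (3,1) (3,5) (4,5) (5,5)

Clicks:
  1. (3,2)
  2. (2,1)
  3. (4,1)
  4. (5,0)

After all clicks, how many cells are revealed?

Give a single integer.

Click 1 (3,2) count=3: revealed 1 new [(3,2)] -> total=1
Click 2 (2,1) count=4: revealed 1 new [(2,1)] -> total=2
Click 3 (4,1) count=1: revealed 1 new [(4,1)] -> total=3
Click 4 (5,0) count=0: revealed 11 new [(3,3) (3,4) (4,0) (4,2) (4,3) (4,4) (5,0) (5,1) (5,2) (5,3) (5,4)] -> total=14

Answer: 14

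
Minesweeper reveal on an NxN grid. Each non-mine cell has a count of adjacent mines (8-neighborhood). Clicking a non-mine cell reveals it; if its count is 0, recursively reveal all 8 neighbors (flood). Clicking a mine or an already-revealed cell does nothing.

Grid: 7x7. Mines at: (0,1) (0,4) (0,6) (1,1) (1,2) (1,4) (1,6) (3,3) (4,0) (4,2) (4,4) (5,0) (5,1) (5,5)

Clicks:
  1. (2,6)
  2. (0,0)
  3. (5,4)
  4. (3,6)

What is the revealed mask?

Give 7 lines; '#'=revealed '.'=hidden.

Click 1 (2,6) count=1: revealed 1 new [(2,6)] -> total=1
Click 2 (0,0) count=2: revealed 1 new [(0,0)] -> total=2
Click 3 (5,4) count=2: revealed 1 new [(5,4)] -> total=3
Click 4 (3,6) count=0: revealed 5 new [(2,5) (3,5) (3,6) (4,5) (4,6)] -> total=8

Answer: #......
.......
.....##
.....##
.....##
....#..
.......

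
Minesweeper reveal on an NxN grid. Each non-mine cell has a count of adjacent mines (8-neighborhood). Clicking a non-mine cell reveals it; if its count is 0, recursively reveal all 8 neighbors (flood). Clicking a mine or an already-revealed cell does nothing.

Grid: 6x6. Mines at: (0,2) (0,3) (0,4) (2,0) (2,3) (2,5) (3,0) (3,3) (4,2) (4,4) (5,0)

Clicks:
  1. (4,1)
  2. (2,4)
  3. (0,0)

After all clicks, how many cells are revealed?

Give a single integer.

Click 1 (4,1) count=3: revealed 1 new [(4,1)] -> total=1
Click 2 (2,4) count=3: revealed 1 new [(2,4)] -> total=2
Click 3 (0,0) count=0: revealed 4 new [(0,0) (0,1) (1,0) (1,1)] -> total=6

Answer: 6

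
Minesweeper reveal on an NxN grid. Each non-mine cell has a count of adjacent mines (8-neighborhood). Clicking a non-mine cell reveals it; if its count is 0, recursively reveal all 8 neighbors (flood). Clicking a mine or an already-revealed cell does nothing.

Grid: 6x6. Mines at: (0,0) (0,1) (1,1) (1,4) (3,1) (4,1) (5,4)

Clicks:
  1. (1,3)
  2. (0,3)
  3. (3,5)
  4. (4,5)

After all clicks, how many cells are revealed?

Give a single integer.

Answer: 14

Derivation:
Click 1 (1,3) count=1: revealed 1 new [(1,3)] -> total=1
Click 2 (0,3) count=1: revealed 1 new [(0,3)] -> total=2
Click 3 (3,5) count=0: revealed 12 new [(2,2) (2,3) (2,4) (2,5) (3,2) (3,3) (3,4) (3,5) (4,2) (4,3) (4,4) (4,5)] -> total=14
Click 4 (4,5) count=1: revealed 0 new [(none)] -> total=14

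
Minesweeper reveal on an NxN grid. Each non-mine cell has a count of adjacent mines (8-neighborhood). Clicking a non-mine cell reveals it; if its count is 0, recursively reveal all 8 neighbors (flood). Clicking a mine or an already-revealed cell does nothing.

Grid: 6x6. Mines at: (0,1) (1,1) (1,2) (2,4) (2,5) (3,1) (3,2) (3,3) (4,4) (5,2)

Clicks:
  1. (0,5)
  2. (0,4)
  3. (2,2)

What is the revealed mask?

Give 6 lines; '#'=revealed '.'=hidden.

Click 1 (0,5) count=0: revealed 6 new [(0,3) (0,4) (0,5) (1,3) (1,4) (1,5)] -> total=6
Click 2 (0,4) count=0: revealed 0 new [(none)] -> total=6
Click 3 (2,2) count=5: revealed 1 new [(2,2)] -> total=7

Answer: ...###
...###
..#...
......
......
......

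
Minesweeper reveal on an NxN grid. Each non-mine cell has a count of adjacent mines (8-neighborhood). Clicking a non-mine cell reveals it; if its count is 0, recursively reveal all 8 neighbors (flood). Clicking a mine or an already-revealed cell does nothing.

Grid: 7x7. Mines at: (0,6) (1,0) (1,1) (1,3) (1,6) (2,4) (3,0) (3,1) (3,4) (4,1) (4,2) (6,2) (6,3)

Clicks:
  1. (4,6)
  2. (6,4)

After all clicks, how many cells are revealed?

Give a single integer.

Click 1 (4,6) count=0: revealed 13 new [(2,5) (2,6) (3,5) (3,6) (4,4) (4,5) (4,6) (5,4) (5,5) (5,6) (6,4) (6,5) (6,6)] -> total=13
Click 2 (6,4) count=1: revealed 0 new [(none)] -> total=13

Answer: 13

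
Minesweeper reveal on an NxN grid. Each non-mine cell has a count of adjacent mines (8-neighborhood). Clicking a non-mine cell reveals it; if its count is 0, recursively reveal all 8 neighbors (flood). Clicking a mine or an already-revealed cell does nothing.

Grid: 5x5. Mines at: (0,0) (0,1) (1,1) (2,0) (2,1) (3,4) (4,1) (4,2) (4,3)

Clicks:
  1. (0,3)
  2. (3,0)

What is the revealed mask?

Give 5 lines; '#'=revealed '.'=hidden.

Click 1 (0,3) count=0: revealed 9 new [(0,2) (0,3) (0,4) (1,2) (1,3) (1,4) (2,2) (2,3) (2,4)] -> total=9
Click 2 (3,0) count=3: revealed 1 new [(3,0)] -> total=10

Answer: ..###
..###
..###
#....
.....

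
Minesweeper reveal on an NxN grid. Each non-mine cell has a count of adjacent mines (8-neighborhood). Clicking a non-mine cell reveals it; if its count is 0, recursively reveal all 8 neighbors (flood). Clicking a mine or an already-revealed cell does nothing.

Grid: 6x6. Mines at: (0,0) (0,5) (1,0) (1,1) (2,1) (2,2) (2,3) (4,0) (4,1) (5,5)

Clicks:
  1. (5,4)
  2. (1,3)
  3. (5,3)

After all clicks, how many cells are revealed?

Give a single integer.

Click 1 (5,4) count=1: revealed 1 new [(5,4)] -> total=1
Click 2 (1,3) count=2: revealed 1 new [(1,3)] -> total=2
Click 3 (5,3) count=0: revealed 8 new [(3,2) (3,3) (3,4) (4,2) (4,3) (4,4) (5,2) (5,3)] -> total=10

Answer: 10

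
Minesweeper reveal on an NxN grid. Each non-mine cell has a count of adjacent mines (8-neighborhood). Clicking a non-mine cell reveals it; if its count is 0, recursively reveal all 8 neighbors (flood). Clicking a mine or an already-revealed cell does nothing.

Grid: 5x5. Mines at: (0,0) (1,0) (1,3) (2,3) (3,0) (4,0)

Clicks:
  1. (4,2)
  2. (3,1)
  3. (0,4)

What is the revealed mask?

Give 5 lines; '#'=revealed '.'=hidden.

Click 1 (4,2) count=0: revealed 8 new [(3,1) (3,2) (3,3) (3,4) (4,1) (4,2) (4,3) (4,4)] -> total=8
Click 2 (3,1) count=2: revealed 0 new [(none)] -> total=8
Click 3 (0,4) count=1: revealed 1 new [(0,4)] -> total=9

Answer: ....#
.....
.....
.####
.####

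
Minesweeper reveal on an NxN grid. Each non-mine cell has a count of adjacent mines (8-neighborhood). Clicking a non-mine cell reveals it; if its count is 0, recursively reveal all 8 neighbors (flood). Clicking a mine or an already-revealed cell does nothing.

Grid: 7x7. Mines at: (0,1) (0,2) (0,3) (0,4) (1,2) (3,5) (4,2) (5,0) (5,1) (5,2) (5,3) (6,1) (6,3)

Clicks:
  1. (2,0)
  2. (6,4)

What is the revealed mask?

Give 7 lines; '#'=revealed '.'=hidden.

Click 1 (2,0) count=0: revealed 8 new [(1,0) (1,1) (2,0) (2,1) (3,0) (3,1) (4,0) (4,1)] -> total=8
Click 2 (6,4) count=2: revealed 1 new [(6,4)] -> total=9

Answer: .......
##.....
##.....
##.....
##.....
.......
....#..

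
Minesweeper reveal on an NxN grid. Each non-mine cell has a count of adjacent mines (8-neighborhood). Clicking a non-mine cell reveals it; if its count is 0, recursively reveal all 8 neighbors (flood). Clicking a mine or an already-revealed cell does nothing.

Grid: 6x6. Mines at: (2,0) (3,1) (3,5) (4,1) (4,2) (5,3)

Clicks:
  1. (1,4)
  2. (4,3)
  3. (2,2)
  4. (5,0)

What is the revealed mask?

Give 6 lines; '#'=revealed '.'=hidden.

Answer: ######
######
.#####
..###.
...#..
#.....

Derivation:
Click 1 (1,4) count=0: revealed 20 new [(0,0) (0,1) (0,2) (0,3) (0,4) (0,5) (1,0) (1,1) (1,2) (1,3) (1,4) (1,5) (2,1) (2,2) (2,3) (2,4) (2,5) (3,2) (3,3) (3,4)] -> total=20
Click 2 (4,3) count=2: revealed 1 new [(4,3)] -> total=21
Click 3 (2,2) count=1: revealed 0 new [(none)] -> total=21
Click 4 (5,0) count=1: revealed 1 new [(5,0)] -> total=22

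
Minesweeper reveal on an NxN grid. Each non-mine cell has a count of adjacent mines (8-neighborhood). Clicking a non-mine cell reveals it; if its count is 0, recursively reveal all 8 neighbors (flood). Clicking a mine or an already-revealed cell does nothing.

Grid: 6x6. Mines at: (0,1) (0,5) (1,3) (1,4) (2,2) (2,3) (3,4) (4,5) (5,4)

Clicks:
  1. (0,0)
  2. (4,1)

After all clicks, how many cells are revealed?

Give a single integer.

Answer: 17

Derivation:
Click 1 (0,0) count=1: revealed 1 new [(0,0)] -> total=1
Click 2 (4,1) count=0: revealed 16 new [(1,0) (1,1) (2,0) (2,1) (3,0) (3,1) (3,2) (3,3) (4,0) (4,1) (4,2) (4,3) (5,0) (5,1) (5,2) (5,3)] -> total=17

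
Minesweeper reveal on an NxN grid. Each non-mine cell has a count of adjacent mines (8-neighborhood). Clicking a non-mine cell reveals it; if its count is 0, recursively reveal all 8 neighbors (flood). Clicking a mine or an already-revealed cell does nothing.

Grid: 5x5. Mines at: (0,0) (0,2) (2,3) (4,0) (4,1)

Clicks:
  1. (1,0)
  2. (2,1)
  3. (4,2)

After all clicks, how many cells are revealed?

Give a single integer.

Answer: 10

Derivation:
Click 1 (1,0) count=1: revealed 1 new [(1,0)] -> total=1
Click 2 (2,1) count=0: revealed 8 new [(1,1) (1,2) (2,0) (2,1) (2,2) (3,0) (3,1) (3,2)] -> total=9
Click 3 (4,2) count=1: revealed 1 new [(4,2)] -> total=10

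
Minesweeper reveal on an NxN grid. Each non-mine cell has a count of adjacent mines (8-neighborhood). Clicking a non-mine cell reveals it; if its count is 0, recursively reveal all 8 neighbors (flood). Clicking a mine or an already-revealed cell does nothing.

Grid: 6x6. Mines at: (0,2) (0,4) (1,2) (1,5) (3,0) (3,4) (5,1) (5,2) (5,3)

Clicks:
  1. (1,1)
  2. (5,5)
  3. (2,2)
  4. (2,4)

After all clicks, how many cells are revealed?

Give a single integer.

Click 1 (1,1) count=2: revealed 1 new [(1,1)] -> total=1
Click 2 (5,5) count=0: revealed 4 new [(4,4) (4,5) (5,4) (5,5)] -> total=5
Click 3 (2,2) count=1: revealed 1 new [(2,2)] -> total=6
Click 4 (2,4) count=2: revealed 1 new [(2,4)] -> total=7

Answer: 7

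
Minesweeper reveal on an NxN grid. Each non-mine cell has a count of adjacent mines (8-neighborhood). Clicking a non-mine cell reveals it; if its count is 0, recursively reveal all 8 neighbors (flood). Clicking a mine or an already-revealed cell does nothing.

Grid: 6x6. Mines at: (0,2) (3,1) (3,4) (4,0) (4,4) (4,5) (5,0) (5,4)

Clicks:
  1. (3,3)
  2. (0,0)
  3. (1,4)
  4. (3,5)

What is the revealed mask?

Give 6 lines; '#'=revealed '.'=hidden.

Click 1 (3,3) count=2: revealed 1 new [(3,3)] -> total=1
Click 2 (0,0) count=0: revealed 6 new [(0,0) (0,1) (1,0) (1,1) (2,0) (2,1)] -> total=7
Click 3 (1,4) count=0: revealed 9 new [(0,3) (0,4) (0,5) (1,3) (1,4) (1,5) (2,3) (2,4) (2,5)] -> total=16
Click 4 (3,5) count=3: revealed 1 new [(3,5)] -> total=17

Answer: ##.###
##.###
##.###
...#.#
......
......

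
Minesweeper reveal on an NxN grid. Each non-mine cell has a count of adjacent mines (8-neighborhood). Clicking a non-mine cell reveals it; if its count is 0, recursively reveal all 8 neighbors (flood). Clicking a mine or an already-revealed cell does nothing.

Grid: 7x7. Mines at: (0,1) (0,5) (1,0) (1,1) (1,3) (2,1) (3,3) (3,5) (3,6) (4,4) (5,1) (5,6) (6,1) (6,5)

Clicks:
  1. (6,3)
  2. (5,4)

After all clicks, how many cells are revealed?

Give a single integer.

Answer: 6

Derivation:
Click 1 (6,3) count=0: revealed 6 new [(5,2) (5,3) (5,4) (6,2) (6,3) (6,4)] -> total=6
Click 2 (5,4) count=2: revealed 0 new [(none)] -> total=6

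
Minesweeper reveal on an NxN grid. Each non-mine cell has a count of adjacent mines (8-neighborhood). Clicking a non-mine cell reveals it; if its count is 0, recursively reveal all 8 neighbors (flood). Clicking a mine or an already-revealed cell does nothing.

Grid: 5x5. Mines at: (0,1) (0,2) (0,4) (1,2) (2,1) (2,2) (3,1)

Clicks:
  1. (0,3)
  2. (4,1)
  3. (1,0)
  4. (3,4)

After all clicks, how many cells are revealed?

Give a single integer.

Answer: 13

Derivation:
Click 1 (0,3) count=3: revealed 1 new [(0,3)] -> total=1
Click 2 (4,1) count=1: revealed 1 new [(4,1)] -> total=2
Click 3 (1,0) count=2: revealed 1 new [(1,0)] -> total=3
Click 4 (3,4) count=0: revealed 10 new [(1,3) (1,4) (2,3) (2,4) (3,2) (3,3) (3,4) (4,2) (4,3) (4,4)] -> total=13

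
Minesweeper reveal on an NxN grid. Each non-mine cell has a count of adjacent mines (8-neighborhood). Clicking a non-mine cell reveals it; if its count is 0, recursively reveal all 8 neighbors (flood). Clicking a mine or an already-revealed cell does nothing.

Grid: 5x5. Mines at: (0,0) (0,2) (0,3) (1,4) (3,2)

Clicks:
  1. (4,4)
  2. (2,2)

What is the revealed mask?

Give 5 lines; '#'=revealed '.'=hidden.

Answer: .....
.....
..###
...##
...##

Derivation:
Click 1 (4,4) count=0: revealed 6 new [(2,3) (2,4) (3,3) (3,4) (4,3) (4,4)] -> total=6
Click 2 (2,2) count=1: revealed 1 new [(2,2)] -> total=7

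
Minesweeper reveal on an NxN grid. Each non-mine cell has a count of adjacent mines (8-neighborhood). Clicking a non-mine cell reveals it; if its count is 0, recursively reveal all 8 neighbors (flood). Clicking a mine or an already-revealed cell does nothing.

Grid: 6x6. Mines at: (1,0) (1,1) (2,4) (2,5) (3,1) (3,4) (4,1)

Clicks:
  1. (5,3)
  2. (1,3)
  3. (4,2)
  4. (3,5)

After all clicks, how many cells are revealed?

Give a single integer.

Click 1 (5,3) count=0: revealed 8 new [(4,2) (4,3) (4,4) (4,5) (5,2) (5,3) (5,4) (5,5)] -> total=8
Click 2 (1,3) count=1: revealed 1 new [(1,3)] -> total=9
Click 3 (4,2) count=2: revealed 0 new [(none)] -> total=9
Click 4 (3,5) count=3: revealed 1 new [(3,5)] -> total=10

Answer: 10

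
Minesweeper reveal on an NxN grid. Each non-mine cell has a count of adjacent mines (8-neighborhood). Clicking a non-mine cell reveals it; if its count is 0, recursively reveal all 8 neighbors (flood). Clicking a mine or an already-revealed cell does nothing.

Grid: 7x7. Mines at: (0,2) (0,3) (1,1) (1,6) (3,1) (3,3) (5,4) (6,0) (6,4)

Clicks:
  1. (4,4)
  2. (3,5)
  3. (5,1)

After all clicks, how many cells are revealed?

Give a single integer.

Answer: 14

Derivation:
Click 1 (4,4) count=2: revealed 1 new [(4,4)] -> total=1
Click 2 (3,5) count=0: revealed 12 new [(2,4) (2,5) (2,6) (3,4) (3,5) (3,6) (4,5) (4,6) (5,5) (5,6) (6,5) (6,6)] -> total=13
Click 3 (5,1) count=1: revealed 1 new [(5,1)] -> total=14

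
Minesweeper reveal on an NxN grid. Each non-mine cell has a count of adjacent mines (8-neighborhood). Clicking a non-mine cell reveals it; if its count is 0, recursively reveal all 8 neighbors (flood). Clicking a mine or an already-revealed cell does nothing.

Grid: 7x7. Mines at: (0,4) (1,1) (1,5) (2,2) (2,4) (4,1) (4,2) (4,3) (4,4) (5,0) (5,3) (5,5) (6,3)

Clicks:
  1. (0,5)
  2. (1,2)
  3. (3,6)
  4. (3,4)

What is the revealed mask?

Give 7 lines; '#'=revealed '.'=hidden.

Click 1 (0,5) count=2: revealed 1 new [(0,5)] -> total=1
Click 2 (1,2) count=2: revealed 1 new [(1,2)] -> total=2
Click 3 (3,6) count=0: revealed 6 new [(2,5) (2,6) (3,5) (3,6) (4,5) (4,6)] -> total=8
Click 4 (3,4) count=3: revealed 1 new [(3,4)] -> total=9

Answer: .....#.
..#....
.....##
....###
.....##
.......
.......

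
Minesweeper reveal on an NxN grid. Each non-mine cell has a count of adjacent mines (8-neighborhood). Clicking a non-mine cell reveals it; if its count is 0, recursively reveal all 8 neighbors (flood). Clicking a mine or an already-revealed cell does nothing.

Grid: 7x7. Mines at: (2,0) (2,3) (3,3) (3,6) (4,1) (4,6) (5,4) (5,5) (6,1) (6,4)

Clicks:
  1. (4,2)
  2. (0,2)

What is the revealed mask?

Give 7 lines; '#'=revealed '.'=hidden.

Answer: #######
#######
....###
.......
..#....
.......
.......

Derivation:
Click 1 (4,2) count=2: revealed 1 new [(4,2)] -> total=1
Click 2 (0,2) count=0: revealed 17 new [(0,0) (0,1) (0,2) (0,3) (0,4) (0,5) (0,6) (1,0) (1,1) (1,2) (1,3) (1,4) (1,5) (1,6) (2,4) (2,5) (2,6)] -> total=18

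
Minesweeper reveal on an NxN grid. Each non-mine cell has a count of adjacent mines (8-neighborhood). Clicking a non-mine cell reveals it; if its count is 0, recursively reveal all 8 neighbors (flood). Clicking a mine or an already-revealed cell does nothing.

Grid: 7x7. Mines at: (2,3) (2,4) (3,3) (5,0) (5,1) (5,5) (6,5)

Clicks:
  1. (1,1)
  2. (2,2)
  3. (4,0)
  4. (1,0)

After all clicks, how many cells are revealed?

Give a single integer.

Answer: 29

Derivation:
Click 1 (1,1) count=0: revealed 29 new [(0,0) (0,1) (0,2) (0,3) (0,4) (0,5) (0,6) (1,0) (1,1) (1,2) (1,3) (1,4) (1,5) (1,6) (2,0) (2,1) (2,2) (2,5) (2,6) (3,0) (3,1) (3,2) (3,5) (3,6) (4,0) (4,1) (4,2) (4,5) (4,6)] -> total=29
Click 2 (2,2) count=2: revealed 0 new [(none)] -> total=29
Click 3 (4,0) count=2: revealed 0 new [(none)] -> total=29
Click 4 (1,0) count=0: revealed 0 new [(none)] -> total=29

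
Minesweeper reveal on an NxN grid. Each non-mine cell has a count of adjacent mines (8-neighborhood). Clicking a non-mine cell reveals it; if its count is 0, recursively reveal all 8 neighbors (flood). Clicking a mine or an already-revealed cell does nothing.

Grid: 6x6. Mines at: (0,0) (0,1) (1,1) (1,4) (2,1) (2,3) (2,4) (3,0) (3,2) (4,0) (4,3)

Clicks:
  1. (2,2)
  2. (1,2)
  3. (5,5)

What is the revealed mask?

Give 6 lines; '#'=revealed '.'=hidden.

Click 1 (2,2) count=4: revealed 1 new [(2,2)] -> total=1
Click 2 (1,2) count=4: revealed 1 new [(1,2)] -> total=2
Click 3 (5,5) count=0: revealed 6 new [(3,4) (3,5) (4,4) (4,5) (5,4) (5,5)] -> total=8

Answer: ......
..#...
..#...
....##
....##
....##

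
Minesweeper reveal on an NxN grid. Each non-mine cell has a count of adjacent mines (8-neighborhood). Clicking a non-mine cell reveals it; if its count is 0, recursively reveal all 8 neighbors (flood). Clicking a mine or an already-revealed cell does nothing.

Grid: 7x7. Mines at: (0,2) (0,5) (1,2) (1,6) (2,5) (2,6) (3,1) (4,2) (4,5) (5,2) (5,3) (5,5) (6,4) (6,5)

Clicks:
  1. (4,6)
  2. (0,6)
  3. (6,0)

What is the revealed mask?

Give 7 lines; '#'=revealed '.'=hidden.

Answer: ......#
.......
.......
.......
##....#
##.....
##.....

Derivation:
Click 1 (4,6) count=2: revealed 1 new [(4,6)] -> total=1
Click 2 (0,6) count=2: revealed 1 new [(0,6)] -> total=2
Click 3 (6,0) count=0: revealed 6 new [(4,0) (4,1) (5,0) (5,1) (6,0) (6,1)] -> total=8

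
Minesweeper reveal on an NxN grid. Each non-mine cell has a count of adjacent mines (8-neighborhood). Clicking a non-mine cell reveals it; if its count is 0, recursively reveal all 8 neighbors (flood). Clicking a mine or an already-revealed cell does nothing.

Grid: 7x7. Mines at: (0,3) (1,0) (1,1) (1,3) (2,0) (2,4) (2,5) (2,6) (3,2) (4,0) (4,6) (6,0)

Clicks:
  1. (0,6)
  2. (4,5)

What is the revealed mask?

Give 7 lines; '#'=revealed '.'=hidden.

Click 1 (0,6) count=0: revealed 6 new [(0,4) (0,5) (0,6) (1,4) (1,5) (1,6)] -> total=6
Click 2 (4,5) count=1: revealed 1 new [(4,5)] -> total=7

Answer: ....###
....###
.......
.......
.....#.
.......
.......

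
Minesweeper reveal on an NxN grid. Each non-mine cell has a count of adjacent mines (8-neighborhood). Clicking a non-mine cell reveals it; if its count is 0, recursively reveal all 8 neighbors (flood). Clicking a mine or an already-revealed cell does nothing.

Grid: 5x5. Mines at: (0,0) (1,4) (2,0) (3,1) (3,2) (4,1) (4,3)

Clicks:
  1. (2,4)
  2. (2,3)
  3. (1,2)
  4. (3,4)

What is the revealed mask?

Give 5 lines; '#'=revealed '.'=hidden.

Answer: .###.
.###.
.####
....#
.....

Derivation:
Click 1 (2,4) count=1: revealed 1 new [(2,4)] -> total=1
Click 2 (2,3) count=2: revealed 1 new [(2,3)] -> total=2
Click 3 (1,2) count=0: revealed 8 new [(0,1) (0,2) (0,3) (1,1) (1,2) (1,3) (2,1) (2,2)] -> total=10
Click 4 (3,4) count=1: revealed 1 new [(3,4)] -> total=11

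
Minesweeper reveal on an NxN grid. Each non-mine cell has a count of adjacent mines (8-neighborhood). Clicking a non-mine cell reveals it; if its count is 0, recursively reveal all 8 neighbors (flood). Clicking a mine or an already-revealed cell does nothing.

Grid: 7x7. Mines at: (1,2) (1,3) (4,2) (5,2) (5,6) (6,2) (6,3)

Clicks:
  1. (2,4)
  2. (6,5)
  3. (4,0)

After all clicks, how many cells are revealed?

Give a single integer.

Click 1 (2,4) count=1: revealed 1 new [(2,4)] -> total=1
Click 2 (6,5) count=1: revealed 1 new [(6,5)] -> total=2
Click 3 (4,0) count=0: revealed 14 new [(0,0) (0,1) (1,0) (1,1) (2,0) (2,1) (3,0) (3,1) (4,0) (4,1) (5,0) (5,1) (6,0) (6,1)] -> total=16

Answer: 16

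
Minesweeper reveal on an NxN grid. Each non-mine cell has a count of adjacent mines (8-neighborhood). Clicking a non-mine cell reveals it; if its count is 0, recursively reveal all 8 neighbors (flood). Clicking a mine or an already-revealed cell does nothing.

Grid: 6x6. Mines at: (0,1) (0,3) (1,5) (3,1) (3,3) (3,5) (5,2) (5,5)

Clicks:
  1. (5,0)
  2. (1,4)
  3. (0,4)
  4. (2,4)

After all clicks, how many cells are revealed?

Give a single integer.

Click 1 (5,0) count=0: revealed 4 new [(4,0) (4,1) (5,0) (5,1)] -> total=4
Click 2 (1,4) count=2: revealed 1 new [(1,4)] -> total=5
Click 3 (0,4) count=2: revealed 1 new [(0,4)] -> total=6
Click 4 (2,4) count=3: revealed 1 new [(2,4)] -> total=7

Answer: 7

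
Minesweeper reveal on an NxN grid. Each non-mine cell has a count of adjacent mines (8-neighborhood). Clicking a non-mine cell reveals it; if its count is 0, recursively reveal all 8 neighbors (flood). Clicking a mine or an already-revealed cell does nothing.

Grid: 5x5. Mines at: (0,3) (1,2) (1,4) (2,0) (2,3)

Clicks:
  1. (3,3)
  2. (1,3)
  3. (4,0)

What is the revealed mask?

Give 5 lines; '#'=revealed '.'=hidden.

Click 1 (3,3) count=1: revealed 1 new [(3,3)] -> total=1
Click 2 (1,3) count=4: revealed 1 new [(1,3)] -> total=2
Click 3 (4,0) count=0: revealed 9 new [(3,0) (3,1) (3,2) (3,4) (4,0) (4,1) (4,2) (4,3) (4,4)] -> total=11

Answer: .....
...#.
.....
#####
#####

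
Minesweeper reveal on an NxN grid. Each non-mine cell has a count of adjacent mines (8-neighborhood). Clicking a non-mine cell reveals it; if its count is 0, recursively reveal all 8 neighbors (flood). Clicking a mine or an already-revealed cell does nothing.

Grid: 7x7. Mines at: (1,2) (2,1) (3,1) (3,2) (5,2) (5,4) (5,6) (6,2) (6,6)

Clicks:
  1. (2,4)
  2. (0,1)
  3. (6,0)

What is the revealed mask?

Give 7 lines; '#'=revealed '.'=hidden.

Click 1 (2,4) count=0: revealed 20 new [(0,3) (0,4) (0,5) (0,6) (1,3) (1,4) (1,5) (1,6) (2,3) (2,4) (2,5) (2,6) (3,3) (3,4) (3,5) (3,6) (4,3) (4,4) (4,5) (4,6)] -> total=20
Click 2 (0,1) count=1: revealed 1 new [(0,1)] -> total=21
Click 3 (6,0) count=0: revealed 6 new [(4,0) (4,1) (5,0) (5,1) (6,0) (6,1)] -> total=27

Answer: .#.####
...####
...####
...####
##.####
##.....
##.....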